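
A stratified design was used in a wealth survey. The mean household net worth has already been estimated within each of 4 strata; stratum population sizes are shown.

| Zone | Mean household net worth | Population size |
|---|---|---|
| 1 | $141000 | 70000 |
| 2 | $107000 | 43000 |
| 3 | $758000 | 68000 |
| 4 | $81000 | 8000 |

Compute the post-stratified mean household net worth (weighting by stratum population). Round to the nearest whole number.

Σ Nₕ·x̄ₕ = 141000×70000 + 107000×43000 + 758000×68000 + 81000×8000
  = 66663000000
Σ Nₕ = 70000 + 43000 + 68000 + 8000 = 189000
Overall mean = 66663000000 / 189000 = 352714.29

352714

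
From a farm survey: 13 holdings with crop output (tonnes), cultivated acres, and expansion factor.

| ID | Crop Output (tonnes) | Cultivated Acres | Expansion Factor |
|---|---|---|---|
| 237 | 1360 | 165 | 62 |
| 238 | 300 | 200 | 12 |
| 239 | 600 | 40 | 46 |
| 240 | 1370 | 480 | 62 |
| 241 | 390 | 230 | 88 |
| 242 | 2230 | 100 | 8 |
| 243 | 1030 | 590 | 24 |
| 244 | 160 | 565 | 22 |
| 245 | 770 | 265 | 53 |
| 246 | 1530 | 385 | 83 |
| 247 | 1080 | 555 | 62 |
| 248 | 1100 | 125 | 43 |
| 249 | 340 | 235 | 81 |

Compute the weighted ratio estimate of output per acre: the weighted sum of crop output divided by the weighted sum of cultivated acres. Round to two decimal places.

3.00

Σ wᵢ·y = 590460
Σ wᵢ·x = 196680
Ratio = 590460 / 196680 = 3.0021354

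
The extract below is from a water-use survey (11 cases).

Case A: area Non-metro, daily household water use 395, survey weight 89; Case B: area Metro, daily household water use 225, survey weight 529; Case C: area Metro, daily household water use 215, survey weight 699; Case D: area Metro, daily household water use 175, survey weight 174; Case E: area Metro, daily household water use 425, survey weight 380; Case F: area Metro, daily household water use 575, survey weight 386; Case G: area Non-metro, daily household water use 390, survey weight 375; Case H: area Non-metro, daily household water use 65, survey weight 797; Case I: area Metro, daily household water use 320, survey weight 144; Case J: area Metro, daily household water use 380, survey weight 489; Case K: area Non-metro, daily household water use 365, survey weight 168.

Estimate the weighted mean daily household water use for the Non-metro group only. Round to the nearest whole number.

Non-metro rows: A, G, H, K
Weighted sum = 395×89 + 390×375 + 65×797 + 365×168
  = 35155 + 146250 + 51805 + 61320 = 294530
Sum of weights = 1429
Weighted mean = 294530 / 1429 = 206.10917

206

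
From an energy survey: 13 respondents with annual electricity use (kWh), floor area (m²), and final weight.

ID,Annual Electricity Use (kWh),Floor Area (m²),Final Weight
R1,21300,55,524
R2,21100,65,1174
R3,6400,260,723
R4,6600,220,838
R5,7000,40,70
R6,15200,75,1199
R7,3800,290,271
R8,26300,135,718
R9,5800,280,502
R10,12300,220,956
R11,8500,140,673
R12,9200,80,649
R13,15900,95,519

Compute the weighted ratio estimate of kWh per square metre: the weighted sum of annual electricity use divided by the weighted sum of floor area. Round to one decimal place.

92.4

Σ wᵢ·y = 119332400
Σ wᵢ·x = 1292040
Ratio = 119332400 / 1292040 = 92.359679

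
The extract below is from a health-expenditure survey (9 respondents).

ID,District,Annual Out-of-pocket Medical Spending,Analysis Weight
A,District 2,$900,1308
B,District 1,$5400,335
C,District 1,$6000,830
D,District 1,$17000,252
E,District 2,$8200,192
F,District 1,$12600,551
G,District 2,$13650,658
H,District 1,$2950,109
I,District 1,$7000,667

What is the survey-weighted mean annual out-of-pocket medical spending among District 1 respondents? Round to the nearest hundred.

8400

District 1 rows: B, C, D, F, H, I
Weighted sum = 5400×335 + 6000×830 + 17000×252 + 12600×551 + 2950×109 + 7000×667
  = 1809000 + 4980000 + 4284000 + 6942600 + 321550 + 4669000 = 23006150
Sum of weights = 335 + 830 + 252 + 551 + 109 + 667 = 2744
Weighted mean = 23006150 / 2744 = 8384.1655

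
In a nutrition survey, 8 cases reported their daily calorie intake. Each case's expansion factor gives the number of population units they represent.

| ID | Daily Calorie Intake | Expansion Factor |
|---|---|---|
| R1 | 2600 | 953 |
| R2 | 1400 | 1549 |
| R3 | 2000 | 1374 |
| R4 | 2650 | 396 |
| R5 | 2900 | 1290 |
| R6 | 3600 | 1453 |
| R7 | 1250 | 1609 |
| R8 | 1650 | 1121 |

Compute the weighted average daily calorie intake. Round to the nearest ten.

Weighted sum = 2600×953 + 1400×1549 + 2000×1374 + 2650×396 + 2900×1290 + 3600×1453 + 1250×1609 + 1650×1121
  = 2477800 + 2168600 + 2748000 + 1049400 + 3741000 + 5230800 + 2011250 + 1849650 = 21276500
Sum of weights = 953 + 1549 + 1374 + 396 + 1290 + 1453 + 1609 + 1121 = 9745
Weighted mean = 21276500 / 9745 = 2183.3248

2180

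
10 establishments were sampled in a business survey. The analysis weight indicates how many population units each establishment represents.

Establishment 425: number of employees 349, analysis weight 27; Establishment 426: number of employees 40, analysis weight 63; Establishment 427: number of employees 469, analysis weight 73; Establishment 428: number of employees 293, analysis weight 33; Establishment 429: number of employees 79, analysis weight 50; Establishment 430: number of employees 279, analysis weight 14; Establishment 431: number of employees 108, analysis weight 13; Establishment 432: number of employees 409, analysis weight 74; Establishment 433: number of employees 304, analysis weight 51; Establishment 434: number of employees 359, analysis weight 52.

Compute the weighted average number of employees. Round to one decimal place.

Weighted sum = 129547
Sum of weights = 27 + 63 + 73 + 33 + 50 + 14 + 13 + 74 + 51 + 52 = 450
Weighted mean = 129547 / 450 = 287.88222

287.9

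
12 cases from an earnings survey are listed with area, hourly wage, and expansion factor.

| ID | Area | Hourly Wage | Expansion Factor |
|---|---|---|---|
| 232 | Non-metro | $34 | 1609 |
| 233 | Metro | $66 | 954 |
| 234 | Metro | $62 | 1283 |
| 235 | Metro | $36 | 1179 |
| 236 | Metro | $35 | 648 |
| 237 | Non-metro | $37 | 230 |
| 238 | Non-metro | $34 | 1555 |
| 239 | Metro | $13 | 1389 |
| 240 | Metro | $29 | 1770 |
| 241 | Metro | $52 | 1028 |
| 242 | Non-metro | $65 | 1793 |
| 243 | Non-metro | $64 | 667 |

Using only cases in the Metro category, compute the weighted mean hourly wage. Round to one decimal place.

Metro rows: 233, 234, 235, 236, 239, 240, 241
Weighted sum = 330477
Sum of weights = 954 + 1283 + 1179 + 648 + 1389 + 1770 + 1028 = 8251
Weighted mean = 330477 / 8251 = 40.052963

40.1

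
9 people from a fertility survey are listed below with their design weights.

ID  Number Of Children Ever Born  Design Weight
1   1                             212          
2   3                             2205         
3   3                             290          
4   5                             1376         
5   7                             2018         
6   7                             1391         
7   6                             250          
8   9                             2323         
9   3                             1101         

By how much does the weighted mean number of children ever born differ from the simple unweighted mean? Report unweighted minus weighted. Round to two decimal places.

-0.86

Unweighted sum = 44
Unweighted mean = 44 / 9 = 4.8888889
Weighted sum = 1×212 + 3×2205 + 3×290 + 5×1376 + 7×2018 + 7×1391 + 6×250 + 9×2323 + 3×1101
  = 212 + 6615 + 870 + 6880 + 14126 + 9737 + 1500 + 20907 + 3303 = 64150
Sum of weights = 212 + 2205 + 290 + 1376 + 2018 + 1391 + 250 + 2323 + 1101 = 11166
Weighted mean = 64150 / 11166 = 5.7451191
Difference (unweighted minus weighted) = -0.85623022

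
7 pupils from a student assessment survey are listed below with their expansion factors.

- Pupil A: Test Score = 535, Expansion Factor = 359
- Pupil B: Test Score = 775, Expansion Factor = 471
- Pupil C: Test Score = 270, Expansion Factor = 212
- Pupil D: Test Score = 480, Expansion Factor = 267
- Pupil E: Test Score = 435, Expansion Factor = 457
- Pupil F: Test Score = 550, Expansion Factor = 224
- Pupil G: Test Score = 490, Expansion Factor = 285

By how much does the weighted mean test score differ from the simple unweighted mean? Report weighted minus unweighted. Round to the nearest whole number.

Unweighted sum = 535 + 775 + 270 + 480 + 435 + 550 + 490 = 3535
Unweighted mean = 3535 / 7 = 505
Weighted sum = 535×359 + 775×471 + 270×212 + 480×267 + 435×457 + 550×224 + 490×285
  = 192065 + 365025 + 57240 + 128160 + 198795 + 123200 + 139650 = 1204135
Sum of weights = 359 + 471 + 212 + 267 + 457 + 224 + 285 = 2275
Weighted mean = 1204135 / 2275 = 529.29011
Difference (weighted minus unweighted) = 24.29011

24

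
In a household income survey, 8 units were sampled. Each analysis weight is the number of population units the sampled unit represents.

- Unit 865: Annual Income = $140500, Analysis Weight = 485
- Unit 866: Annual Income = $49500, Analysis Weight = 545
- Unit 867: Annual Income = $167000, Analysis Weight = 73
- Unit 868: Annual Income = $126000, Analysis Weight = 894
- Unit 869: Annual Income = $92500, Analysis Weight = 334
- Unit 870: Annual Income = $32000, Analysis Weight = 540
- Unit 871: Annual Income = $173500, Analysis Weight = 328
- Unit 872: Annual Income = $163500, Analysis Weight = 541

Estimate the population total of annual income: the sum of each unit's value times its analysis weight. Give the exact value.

413491500

Weighted total = 140500×485 + 49500×545 + 167000×73 + 126000×894 + 92500×334 + 32000×540 + 173500×328 + 163500×541
  = 68142500 + 26977500 + 12191000 + 112644000 + 30895000 + 17280000 + 56908000 + 88453500 = 413491500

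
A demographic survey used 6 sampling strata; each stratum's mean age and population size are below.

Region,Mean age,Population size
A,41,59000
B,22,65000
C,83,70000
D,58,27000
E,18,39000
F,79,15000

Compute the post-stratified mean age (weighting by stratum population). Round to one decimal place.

Σ Nₕ·x̄ₕ = 41×59000 + 22×65000 + 83×70000 + 58×27000 + 18×39000 + 79×15000
  = 2419000 + 1430000 + 5810000 + 1566000 + 702000 + 1185000 = 13112000
Σ Nₕ = 275000
Overall mean = 13112000 / 275000 = 47.68

47.7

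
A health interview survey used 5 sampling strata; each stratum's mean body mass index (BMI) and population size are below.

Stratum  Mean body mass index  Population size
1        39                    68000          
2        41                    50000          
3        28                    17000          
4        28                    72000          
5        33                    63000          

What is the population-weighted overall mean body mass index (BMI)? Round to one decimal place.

Σ Nₕ·x̄ₕ = 9273000
Σ Nₕ = 270000
Overall mean = 9273000 / 270000 = 34.344444

34.3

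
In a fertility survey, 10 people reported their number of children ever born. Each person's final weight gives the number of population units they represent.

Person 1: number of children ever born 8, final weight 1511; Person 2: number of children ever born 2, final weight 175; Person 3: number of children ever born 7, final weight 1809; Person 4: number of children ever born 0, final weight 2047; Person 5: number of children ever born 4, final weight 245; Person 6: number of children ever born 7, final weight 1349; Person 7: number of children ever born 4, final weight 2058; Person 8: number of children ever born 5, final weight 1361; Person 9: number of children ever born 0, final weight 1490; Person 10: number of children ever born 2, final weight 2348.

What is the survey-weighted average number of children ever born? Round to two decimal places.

Weighted sum = 8×1511 + 2×175 + 7×1809 + 0×2047 + 4×245 + 7×1349 + 4×2058 + 5×1361 + 0×1490 + 2×2348
  = 12088 + 350 + 12663 + 0 + 980 + 9443 + 8232 + 6805 + 0 + 4696 = 55257
Sum of weights = 1511 + 175 + 1809 + 2047 + 245 + 1349 + 2058 + 1361 + 1490 + 2348 = 14393
Weighted mean = 55257 / 14393 = 3.8391579

3.84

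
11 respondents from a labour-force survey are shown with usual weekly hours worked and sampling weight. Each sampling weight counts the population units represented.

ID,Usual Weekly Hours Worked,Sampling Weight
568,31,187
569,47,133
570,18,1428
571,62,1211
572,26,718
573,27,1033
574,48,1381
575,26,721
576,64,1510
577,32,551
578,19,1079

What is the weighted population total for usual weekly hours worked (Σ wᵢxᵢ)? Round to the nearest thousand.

Weighted total = 379200

379000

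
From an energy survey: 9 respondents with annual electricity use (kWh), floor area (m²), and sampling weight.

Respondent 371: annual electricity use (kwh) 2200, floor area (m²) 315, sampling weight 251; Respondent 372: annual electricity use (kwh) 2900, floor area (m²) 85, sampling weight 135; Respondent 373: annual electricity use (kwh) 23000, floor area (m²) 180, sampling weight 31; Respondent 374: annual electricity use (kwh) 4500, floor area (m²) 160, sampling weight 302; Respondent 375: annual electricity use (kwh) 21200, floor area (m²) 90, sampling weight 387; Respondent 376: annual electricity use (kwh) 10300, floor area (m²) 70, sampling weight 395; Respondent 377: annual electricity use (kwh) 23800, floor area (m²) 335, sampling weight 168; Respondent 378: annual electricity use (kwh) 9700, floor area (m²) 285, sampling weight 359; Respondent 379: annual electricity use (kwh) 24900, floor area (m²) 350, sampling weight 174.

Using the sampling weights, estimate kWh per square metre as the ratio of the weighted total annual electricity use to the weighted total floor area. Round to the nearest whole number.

Σ wᵢ·y = 27101900
Σ wᵢ·x = 315×251 + 85×135 + 180×31 + 160×302 + 90×387 + 70×395 + 335×168 + 285×359 + 350×174
  = 79065 + 11475 + 5580 + 48320 + 34830 + 27650 + 56280 + 102315 + 60900 = 426415
Ratio = 27101900 / 426415 = 63.557567

64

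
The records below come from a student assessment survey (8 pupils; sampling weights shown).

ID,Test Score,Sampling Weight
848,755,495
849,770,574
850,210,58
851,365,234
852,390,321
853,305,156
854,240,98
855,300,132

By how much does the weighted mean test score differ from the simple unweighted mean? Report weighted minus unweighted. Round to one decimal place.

138.8

Unweighted sum = 755 + 770 + 210 + 365 + 390 + 305 + 240 + 300 = 3335
Unweighted mean = 3335 / 8 = 416.875
Weighted sum = 755×495 + 770×574 + 210×58 + 365×234 + 390×321 + 305×156 + 240×98 + 300×132
  = 373725 + 441980 + 12180 + 85410 + 125190 + 47580 + 23520 + 39600 = 1149185
Sum of weights = 495 + 574 + 58 + 234 + 321 + 156 + 98 + 132 = 2068
Weighted mean = 1149185 / 2068 = 555.69874
Difference (weighted minus unweighted) = 138.82374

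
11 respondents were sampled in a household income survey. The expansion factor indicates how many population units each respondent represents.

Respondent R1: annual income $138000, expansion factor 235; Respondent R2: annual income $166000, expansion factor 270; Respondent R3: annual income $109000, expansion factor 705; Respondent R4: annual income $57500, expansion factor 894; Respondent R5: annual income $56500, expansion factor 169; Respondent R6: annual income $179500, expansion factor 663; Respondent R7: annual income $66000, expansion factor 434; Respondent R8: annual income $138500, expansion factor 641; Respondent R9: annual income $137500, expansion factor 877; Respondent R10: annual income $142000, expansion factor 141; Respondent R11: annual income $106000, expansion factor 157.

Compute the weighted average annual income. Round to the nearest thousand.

117000

Weighted sum = 138000×235 + 166000×270 + 109000×705 + 57500×894 + 56500×169 + 179500×663 + 66000×434 + 138500×641 + 137500×877 + 142000×141 + 106000×157
  = 32430000 + 44820000 + 76845000 + 51405000 + 9548500 + 119008500 + 28644000 + 88778500 + 120587500 + 20022000 + 16642000 = 608731000
Sum of weights = 5186
Weighted mean = 608731000 / 5186 = 117379.68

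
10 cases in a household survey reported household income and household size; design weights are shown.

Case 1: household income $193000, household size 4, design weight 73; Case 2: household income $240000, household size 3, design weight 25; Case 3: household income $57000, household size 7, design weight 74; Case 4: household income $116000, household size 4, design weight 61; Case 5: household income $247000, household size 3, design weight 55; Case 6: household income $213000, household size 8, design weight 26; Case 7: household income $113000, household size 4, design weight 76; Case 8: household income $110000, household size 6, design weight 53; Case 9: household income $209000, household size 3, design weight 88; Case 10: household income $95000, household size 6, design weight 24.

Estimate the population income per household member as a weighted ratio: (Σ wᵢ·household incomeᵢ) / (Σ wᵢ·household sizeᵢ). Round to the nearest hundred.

Σ wᵢ·y = 193000×73 + 240000×25 + 57000×74 + 116000×61 + 247000×55 + 213000×26 + 113000×76 + 110000×53 + 209000×88 + 95000×24
  = 14089000 + 6000000 + 4218000 + 7076000 + 13585000 + 5538000 + 8588000 + 5830000 + 18392000 + 2280000 = 85596000
Σ wᵢ·x = 4×73 + 3×25 + 7×74 + 4×61 + 3×55 + 8×26 + 4×76 + 6×53 + 3×88 + 6×24
  = 292 + 75 + 518 + 244 + 165 + 208 + 304 + 318 + 264 + 144 = 2532
Ratio = 85596000 / 2532 = 33805.687

33800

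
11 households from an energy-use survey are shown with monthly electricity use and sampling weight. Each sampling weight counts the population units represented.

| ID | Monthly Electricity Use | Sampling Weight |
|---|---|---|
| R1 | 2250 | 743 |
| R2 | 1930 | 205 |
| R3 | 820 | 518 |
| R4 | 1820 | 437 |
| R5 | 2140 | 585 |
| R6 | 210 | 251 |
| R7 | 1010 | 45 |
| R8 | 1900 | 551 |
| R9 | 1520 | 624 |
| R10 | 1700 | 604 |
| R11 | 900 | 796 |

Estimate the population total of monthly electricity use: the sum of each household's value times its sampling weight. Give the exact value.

8376140

Weighted total = 2250×743 + 1930×205 + 820×518 + 1820×437 + 2140×585 + 210×251 + 1010×45 + 1900×551 + 1520×624 + 1700×604 + 900×796
  = 1671750 + 395650 + 424760 + 795340 + 1251900 + 52710 + 45450 + 1046900 + 948480 + 1026800 + 716400 = 8376140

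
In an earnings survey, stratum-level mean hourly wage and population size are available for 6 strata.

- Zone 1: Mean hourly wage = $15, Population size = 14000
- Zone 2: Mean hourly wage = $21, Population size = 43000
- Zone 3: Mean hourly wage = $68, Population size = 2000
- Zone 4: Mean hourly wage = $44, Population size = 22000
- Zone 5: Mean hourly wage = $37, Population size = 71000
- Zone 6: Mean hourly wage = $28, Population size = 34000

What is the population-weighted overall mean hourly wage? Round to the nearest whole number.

Σ Nₕ·x̄ₕ = 5796000
Σ Nₕ = 14000 + 43000 + 2000 + 22000 + 71000 + 34000 = 186000
Overall mean = 5796000 / 186000 = 31.16129

31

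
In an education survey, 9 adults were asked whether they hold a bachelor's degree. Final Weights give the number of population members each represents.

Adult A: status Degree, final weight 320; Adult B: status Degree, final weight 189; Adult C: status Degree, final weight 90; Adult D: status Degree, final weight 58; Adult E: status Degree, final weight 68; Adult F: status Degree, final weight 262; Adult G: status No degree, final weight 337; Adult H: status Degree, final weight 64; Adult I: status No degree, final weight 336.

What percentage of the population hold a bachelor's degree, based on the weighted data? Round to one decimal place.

61.0

Sum of weights for 'Degree' = 320 + 189 + 90 + 58 + 68 + 262 + 64 = 1051
Total weight = 320 + 189 + 90 + 58 + 68 + 262 + 337 + 64 + 336 = 1724
Weighted proportion = 1051 / 1724 = 0.60962877 → 60.962877%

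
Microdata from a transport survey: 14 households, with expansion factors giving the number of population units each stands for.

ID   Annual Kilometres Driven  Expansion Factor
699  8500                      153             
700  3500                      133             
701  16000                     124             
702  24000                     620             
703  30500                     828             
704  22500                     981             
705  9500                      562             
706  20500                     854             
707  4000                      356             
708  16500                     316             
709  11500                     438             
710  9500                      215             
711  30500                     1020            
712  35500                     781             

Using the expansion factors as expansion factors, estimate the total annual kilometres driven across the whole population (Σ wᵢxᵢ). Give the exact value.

Weighted total = 161355500

161355500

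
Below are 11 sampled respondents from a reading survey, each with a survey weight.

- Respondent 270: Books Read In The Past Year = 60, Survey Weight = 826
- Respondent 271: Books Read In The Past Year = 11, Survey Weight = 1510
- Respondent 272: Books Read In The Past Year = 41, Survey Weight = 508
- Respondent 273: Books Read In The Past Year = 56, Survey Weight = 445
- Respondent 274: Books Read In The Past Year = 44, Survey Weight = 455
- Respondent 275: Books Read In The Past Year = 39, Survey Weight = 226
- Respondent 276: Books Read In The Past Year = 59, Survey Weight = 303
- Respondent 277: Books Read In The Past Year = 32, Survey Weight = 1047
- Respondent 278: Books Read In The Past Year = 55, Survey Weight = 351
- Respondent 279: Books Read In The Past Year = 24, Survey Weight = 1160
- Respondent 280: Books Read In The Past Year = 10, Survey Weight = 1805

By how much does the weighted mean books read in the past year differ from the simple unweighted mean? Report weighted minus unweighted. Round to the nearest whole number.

Unweighted sum = 60 + 11 + 41 + 56 + 44 + 39 + 59 + 32 + 55 + 24 + 10 = 431
Unweighted mean = 431 / 11 = 39.181818
Weighted sum = 60×826 + 11×1510 + 41×508 + 56×445 + 44×455 + 39×226 + 59×303 + 32×1047 + 55×351 + 24×1160 + 10×1805
  = 49560 + 16610 + 20828 + 24920 + 20020 + 8814 + 17877 + 33504 + 19305 + 27840 + 18050 = 257328
Sum of weights = 826 + 1510 + 508 + 445 + 455 + 226 + 303 + 1047 + 351 + 1160 + 1805 = 8636
Weighted mean = 257328 / 8636 = 29.797128
Difference (weighted minus unweighted) = -9.3846899

-9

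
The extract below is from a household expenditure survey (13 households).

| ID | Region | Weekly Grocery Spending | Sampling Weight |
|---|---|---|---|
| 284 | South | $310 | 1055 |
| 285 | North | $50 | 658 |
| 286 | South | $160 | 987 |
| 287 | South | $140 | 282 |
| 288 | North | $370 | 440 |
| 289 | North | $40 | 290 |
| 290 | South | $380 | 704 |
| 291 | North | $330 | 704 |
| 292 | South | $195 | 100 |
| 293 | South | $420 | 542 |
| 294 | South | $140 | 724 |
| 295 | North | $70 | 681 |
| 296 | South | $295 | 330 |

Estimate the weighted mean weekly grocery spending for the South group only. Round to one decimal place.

262.0

South rows: 284, 286, 287, 290, 292, 293, 294, 296
Weighted sum = 310×1055 + 160×987 + 140×282 + 380×704 + 195×100 + 420×542 + 140×724 + 295×330
  = 327050 + 157920 + 39480 + 267520 + 19500 + 227640 + 101360 + 97350 = 1237820
Sum of weights = 4724
Weighted mean = 1237820 / 4724 = 262.02794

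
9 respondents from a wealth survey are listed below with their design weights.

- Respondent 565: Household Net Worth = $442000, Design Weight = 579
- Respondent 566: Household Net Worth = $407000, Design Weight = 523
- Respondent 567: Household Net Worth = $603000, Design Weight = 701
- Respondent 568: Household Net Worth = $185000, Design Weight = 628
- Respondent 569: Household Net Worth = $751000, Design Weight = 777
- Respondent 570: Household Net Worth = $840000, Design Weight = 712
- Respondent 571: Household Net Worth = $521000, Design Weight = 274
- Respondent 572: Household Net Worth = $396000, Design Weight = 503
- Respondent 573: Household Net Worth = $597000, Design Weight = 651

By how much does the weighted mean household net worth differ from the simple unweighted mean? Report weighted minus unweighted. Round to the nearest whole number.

19083

Unweighted sum = 442000 + 407000 + 603000 + 185000 + 751000 + 840000 + 521000 + 396000 + 597000 = 4742000
Unweighted mean = 4742000 / 9 = 526888.89
Weighted sum = 442000×579 + 407000×523 + 603000×701 + 185000×628 + 751000×777 + 840000×712 + 521000×274 + 396000×503 + 597000×651
  = 255918000 + 212861000 + 422703000 + 116180000 + 583527000 + 598080000 + 142754000 + 199188000 + 388647000 = 2919858000
Sum of weights = 579 + 523 + 701 + 628 + 777 + 712 + 274 + 503 + 651 = 5348
Weighted mean = 2919858000 / 5348 = 545971.95
Difference (weighted minus unweighted) = 19083.063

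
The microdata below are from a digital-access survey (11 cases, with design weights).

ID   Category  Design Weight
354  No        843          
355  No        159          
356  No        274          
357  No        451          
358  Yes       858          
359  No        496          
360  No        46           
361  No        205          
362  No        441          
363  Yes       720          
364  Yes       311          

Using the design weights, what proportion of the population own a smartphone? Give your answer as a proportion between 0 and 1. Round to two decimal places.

0.39

Sum of weights for 'Yes' = 858 + 720 + 311 = 1889
Total weight = 843 + 159 + 274 + 451 + 858 + 496 + 46 + 205 + 441 + 720 + 311 = 4804
Weighted proportion = 1889 / 4804 = 0.39321399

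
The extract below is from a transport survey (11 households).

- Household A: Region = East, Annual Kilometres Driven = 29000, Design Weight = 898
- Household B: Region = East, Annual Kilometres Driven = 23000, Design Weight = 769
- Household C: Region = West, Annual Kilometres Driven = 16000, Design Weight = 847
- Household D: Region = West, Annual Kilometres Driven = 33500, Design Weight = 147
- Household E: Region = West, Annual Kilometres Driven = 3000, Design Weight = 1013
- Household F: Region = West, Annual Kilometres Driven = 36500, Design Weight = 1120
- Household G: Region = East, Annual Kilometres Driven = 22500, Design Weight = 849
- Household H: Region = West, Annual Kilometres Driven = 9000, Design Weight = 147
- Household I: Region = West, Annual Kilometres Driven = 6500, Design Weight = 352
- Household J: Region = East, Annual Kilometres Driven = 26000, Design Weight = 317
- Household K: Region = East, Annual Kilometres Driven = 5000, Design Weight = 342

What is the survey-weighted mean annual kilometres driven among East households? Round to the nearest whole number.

22924

East rows: A, B, G, J, K
Weighted sum = 29000×898 + 23000×769 + 22500×849 + 26000×317 + 5000×342
  = 26042000 + 17687000 + 19102500 + 8242000 + 1710000 = 72783500
Sum of weights = 898 + 769 + 849 + 317 + 342 = 3175
Weighted mean = 72783500 / 3175 = 22923.937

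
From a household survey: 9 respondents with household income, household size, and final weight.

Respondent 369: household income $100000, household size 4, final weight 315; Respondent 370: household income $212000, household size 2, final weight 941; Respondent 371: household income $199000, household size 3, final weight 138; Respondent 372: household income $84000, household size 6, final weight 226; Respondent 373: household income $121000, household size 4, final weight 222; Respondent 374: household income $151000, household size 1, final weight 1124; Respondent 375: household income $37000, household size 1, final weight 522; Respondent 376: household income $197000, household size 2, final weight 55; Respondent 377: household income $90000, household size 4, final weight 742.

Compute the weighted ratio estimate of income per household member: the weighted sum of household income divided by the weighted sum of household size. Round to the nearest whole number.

54252

Σ wᵢ·y = 100000×315 + 212000×941 + 199000×138 + 84000×226 + 121000×222 + 151000×1124 + 37000×522 + 197000×55 + 90000×742
  = 31500000 + 199492000 + 27462000 + 18984000 + 26862000 + 169724000 + 19314000 + 10835000 + 66780000 = 570953000
Σ wᵢ·x = 4×315 + 2×941 + 3×138 + 6×226 + 4×222 + 1×1124 + 1×522 + 2×55 + 4×742
  = 1260 + 1882 + 414 + 1356 + 888 + 1124 + 522 + 110 + 2968 = 10524
Ratio = 570953000 / 10524 = 54252.471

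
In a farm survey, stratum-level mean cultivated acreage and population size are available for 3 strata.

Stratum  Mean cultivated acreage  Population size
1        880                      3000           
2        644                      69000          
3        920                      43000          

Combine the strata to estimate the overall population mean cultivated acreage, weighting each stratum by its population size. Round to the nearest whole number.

Σ Nₕ·x̄ₕ = 880×3000 + 644×69000 + 920×43000
  = 2640000 + 44436000 + 39560000 = 86636000
Σ Nₕ = 3000 + 69000 + 43000 = 115000
Overall mean = 86636000 / 115000 = 753.35652

753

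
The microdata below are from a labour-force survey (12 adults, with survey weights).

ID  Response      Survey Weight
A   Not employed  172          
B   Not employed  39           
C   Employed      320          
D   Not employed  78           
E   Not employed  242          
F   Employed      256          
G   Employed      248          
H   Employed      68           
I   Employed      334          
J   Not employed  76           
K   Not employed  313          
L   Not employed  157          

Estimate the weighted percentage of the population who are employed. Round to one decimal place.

Sum of weights for 'Employed' = 320 + 256 + 248 + 68 + 334 = 1226
Total weight = 172 + 39 + 320 + 78 + 242 + 256 + 248 + 68 + 334 + 76 + 313 + 157 = 2303
Weighted proportion = 1226 / 2303 = 0.53234911 → 53.234911%

53.2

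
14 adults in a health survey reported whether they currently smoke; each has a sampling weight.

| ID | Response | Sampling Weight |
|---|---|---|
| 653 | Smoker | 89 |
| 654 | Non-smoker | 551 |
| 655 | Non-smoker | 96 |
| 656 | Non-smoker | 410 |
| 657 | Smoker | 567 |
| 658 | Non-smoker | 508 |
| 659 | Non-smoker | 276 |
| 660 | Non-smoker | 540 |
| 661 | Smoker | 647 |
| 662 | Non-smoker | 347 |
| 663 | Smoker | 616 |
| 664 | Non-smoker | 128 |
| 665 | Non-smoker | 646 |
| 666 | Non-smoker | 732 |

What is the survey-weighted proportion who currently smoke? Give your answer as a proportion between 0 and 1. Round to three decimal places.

0.312

Sum of weights for 'Smoker' = 89 + 567 + 647 + 616 = 1919
Total weight = 6153
Weighted proportion = 1919 / 6153 = 0.31188038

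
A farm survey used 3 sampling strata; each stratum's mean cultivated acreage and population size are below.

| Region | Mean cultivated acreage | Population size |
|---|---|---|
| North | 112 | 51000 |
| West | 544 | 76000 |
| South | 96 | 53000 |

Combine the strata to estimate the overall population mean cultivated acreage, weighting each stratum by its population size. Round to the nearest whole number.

290

Σ Nₕ·x̄ₕ = 112×51000 + 544×76000 + 96×53000
  = 5712000 + 41344000 + 5088000 = 52144000
Σ Nₕ = 180000
Overall mean = 52144000 / 180000 = 289.68889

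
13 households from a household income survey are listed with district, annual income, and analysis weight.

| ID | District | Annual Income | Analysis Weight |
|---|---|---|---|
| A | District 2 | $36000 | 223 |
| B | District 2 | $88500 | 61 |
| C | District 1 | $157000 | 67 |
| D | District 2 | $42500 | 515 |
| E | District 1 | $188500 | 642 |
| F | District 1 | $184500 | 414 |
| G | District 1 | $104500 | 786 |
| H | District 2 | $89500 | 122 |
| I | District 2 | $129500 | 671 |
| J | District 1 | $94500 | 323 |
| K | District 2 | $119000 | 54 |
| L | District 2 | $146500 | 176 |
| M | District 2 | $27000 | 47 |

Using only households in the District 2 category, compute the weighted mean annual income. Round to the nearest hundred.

89100

District 2 rows: A, B, D, H, I, K, L, M
Weighted sum = 36000×223 + 88500×61 + 42500×515 + 89500×122 + 129500×671 + 119000×54 + 146500×176 + 27000×47
  = 166606500
Sum of weights = 223 + 61 + 515 + 122 + 671 + 54 + 176 + 47 = 1869
Weighted mean = 166606500 / 1869 = 89142.055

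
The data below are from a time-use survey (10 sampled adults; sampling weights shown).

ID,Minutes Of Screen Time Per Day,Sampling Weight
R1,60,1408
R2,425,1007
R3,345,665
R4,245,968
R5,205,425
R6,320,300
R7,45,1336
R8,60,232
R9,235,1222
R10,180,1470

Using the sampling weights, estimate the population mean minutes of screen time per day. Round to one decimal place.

197.9

Weighted sum = 60×1408 + 425×1007 + 345×665 + 245×968 + 205×425 + 320×300 + 45×1336 + 60×232 + 235×1222 + 180×1470
  = 1787975
Sum of weights = 9033
Weighted mean = 1787975 / 9033 = 197.93812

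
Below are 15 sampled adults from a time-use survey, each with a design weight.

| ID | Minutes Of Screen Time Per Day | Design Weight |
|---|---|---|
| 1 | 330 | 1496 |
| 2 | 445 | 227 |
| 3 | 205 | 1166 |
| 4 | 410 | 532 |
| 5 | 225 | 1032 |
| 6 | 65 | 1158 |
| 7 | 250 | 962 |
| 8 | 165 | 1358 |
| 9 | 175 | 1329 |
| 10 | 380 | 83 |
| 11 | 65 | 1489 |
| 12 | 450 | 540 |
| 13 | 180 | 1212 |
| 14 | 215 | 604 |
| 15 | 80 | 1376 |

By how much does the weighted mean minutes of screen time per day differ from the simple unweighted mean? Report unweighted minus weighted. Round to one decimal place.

44.5

Unweighted sum = 3640
Unweighted mean = 3640 / 15 = 242.66667
Weighted sum = 2885885
Sum of weights = 14564
Weighted mean = 2885885 / 14564 = 198.15195
Difference (unweighted minus weighted) = 44.514717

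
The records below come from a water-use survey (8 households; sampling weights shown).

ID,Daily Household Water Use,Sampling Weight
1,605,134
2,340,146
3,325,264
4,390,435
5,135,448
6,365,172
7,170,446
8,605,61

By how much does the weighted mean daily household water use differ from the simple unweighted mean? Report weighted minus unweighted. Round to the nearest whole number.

-71

Unweighted sum = 2935
Unweighted mean = 2935 / 8 = 366.875
Weighted sum = 605×134 + 340×146 + 325×264 + 390×435 + 135×448 + 365×172 + 170×446 + 605×61
  = 81070 + 49640 + 85800 + 169650 + 60480 + 62780 + 75820 + 36905 = 622145
Sum of weights = 134 + 146 + 264 + 435 + 448 + 172 + 446 + 61 = 2106
Weighted mean = 622145 / 2106 = 295.41548
Difference (weighted minus unweighted) = -71.45952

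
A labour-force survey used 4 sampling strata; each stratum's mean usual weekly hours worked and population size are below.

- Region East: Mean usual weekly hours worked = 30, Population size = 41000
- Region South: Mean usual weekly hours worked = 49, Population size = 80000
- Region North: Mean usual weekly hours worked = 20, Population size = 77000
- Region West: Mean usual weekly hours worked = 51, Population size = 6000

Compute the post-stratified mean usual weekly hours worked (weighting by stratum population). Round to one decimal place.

Σ Nₕ·x̄ₕ = 30×41000 + 49×80000 + 20×77000 + 51×6000
  = 6996000
Σ Nₕ = 41000 + 80000 + 77000 + 6000 = 204000
Overall mean = 6996000 / 204000 = 34.294118

34.3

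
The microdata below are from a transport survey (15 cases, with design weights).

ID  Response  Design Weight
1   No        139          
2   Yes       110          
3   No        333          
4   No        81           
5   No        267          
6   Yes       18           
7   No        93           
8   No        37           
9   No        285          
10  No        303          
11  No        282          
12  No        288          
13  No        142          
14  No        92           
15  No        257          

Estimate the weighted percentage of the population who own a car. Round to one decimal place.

4.7

Sum of weights for 'Yes' = 110 + 18 = 128
Total weight = 2727
Weighted proportion = 128 / 2727 = 0.046938027 → 4.6938027%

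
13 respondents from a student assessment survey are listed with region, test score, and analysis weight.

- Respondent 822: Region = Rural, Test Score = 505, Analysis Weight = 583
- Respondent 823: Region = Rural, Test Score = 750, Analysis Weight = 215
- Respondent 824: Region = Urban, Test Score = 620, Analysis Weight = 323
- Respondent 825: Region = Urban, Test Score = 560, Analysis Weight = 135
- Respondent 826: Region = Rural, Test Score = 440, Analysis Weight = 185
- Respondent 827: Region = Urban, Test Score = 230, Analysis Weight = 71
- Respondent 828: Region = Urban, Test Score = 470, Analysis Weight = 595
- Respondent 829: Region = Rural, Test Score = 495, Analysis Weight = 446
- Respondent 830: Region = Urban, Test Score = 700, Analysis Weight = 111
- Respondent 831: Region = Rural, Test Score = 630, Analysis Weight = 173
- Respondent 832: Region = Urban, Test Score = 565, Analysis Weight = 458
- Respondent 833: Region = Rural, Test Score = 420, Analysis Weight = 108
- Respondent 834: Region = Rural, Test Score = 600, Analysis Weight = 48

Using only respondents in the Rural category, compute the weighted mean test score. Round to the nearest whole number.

Rural rows: 822, 823, 826, 829, 831, 833, 834
Weighted sum = 505×583 + 750×215 + 440×185 + 495×446 + 630×173 + 420×108 + 600×48
  = 294415 + 161250 + 81400 + 220770 + 108990 + 45360 + 28800 = 940985
Sum of weights = 583 + 215 + 185 + 446 + 173 + 108 + 48 = 1758
Weighted mean = 940985 / 1758 = 535.25882

535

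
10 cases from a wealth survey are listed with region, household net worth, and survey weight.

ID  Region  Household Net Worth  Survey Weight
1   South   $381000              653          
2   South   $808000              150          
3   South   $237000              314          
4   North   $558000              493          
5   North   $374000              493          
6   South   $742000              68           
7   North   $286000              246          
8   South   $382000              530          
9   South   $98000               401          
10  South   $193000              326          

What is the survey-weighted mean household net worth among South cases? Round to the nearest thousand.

South rows: 1, 2, 3, 6, 8, 9, 10
Weighted sum = 381000×653 + 808000×150 + 237000×314 + 742000×68 + 382000×530 + 98000×401 + 193000×326
  = 248793000 + 121200000 + 74418000 + 50456000 + 202460000 + 39298000 + 62918000 = 799543000
Sum of weights = 653 + 150 + 314 + 68 + 530 + 401 + 326 = 2442
Weighted mean = 799543000 / 2442 = 327413.19

327000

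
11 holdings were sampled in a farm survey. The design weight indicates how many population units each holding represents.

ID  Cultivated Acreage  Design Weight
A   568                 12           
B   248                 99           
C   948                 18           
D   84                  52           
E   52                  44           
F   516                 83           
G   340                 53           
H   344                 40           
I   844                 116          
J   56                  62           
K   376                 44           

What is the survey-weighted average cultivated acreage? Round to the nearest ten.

Weighted sum = 247616
Sum of weights = 12 + 99 + 18 + 52 + 44 + 83 + 53 + 40 + 116 + 62 + 44 = 623
Weighted mean = 247616 / 623 = 397.45746

400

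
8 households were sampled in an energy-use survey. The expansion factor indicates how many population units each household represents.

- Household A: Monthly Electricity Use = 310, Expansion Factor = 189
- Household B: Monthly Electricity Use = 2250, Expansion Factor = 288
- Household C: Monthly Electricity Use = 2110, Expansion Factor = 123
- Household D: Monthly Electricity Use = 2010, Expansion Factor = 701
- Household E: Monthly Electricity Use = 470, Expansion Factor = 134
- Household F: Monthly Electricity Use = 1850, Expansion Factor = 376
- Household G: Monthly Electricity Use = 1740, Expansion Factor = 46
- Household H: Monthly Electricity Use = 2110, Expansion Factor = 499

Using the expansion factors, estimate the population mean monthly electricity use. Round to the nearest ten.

1810

Weighted sum = 310×189 + 2250×288 + 2110×123 + 2010×701 + 470×134 + 1850×376 + 1740×46 + 2110×499
  = 4266640
Sum of weights = 189 + 288 + 123 + 701 + 134 + 376 + 46 + 499 = 2356
Weighted mean = 4266640 / 2356 = 1810.9677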